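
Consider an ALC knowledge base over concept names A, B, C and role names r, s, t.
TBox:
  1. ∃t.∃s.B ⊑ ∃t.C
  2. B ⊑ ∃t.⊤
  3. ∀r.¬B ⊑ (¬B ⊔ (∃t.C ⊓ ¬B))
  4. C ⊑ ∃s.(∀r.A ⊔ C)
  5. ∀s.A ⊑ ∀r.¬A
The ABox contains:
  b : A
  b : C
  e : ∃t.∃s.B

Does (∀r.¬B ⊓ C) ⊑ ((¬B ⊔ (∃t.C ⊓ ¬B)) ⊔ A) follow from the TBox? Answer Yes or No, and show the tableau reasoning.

Yes

1. (∀r.¬B ⊓ C) ⊑ ((¬B ⊔ (∃t.C ⊓ ¬B)) ⊔ A)  ⇔  ((∀r.¬B ⊓ C) ⊓ ((B ⊓ (∀t.¬C ⊔ B)) ⊓ ¬A)) unsat w.r.t. T
   all branches close; clash {B, ¬B} at x₀
2. Hence (∀r.¬B ⊓ C) ⊑ ((¬B ⊔ (∃t.C ⊓ ¬B)) ⊔ A): entailed.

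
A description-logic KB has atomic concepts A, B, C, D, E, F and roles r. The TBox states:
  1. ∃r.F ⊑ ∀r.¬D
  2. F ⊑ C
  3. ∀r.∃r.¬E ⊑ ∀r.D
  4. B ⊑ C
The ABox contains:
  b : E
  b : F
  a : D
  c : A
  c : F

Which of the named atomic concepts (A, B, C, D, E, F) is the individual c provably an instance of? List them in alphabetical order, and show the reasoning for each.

{A, C, F}

1. c : A?  L(c) = {A, F} ∪ {¬A}
   clash {A, ¬A} at c — c ∈ A
2. c : B?  L(c) = {A, F} ∪ {¬B}
   apply at c: F⊑C
   open: L(c) ⊇ {A, C, F, ¬B, ∀r.¬F, …} (+ ∃-successors) — c ∉ B possible
3. c : C?  L(c) = {A, F} ∪ {¬C}
   clash {C, ¬C} at c — c ∈ C
4. c : D?  L(c) = {A, F} ∪ {¬D}
   apply at c: F⊑C
   open: L(c) ⊇ {A, C, F, ¬B, ¬D, …} (+ ∃-successors) — c ∉ D possible
5. c : E?  L(c) = {A, F} ∪ {¬E}
   apply at c: F⊑C
   open: L(c) ⊇ {A, C, F, ¬B, ¬E, …} (+ ∃-successors) — c ∉ E possible
6. c : F?  L(c) = {A, F} ∪ {¬F}
   clash {F, ¬F} at c — c ∈ F
7. Entailed for c: {A, C, F}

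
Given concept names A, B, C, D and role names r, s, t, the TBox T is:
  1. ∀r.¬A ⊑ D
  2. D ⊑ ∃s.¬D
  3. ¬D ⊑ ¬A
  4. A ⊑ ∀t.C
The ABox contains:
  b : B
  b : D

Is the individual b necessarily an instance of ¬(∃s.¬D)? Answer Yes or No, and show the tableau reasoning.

No

1. b : ¬(∃s.¬D)?  L(b) = {B, D} ∪ {∃s.¬D}
   open: L(b) ⊇ {B, D, ¬A, ∃s.¬D} (+ ∃-successors) — b ∉ ¬(∃s.¬D) possible
2. Hence b : ¬(∃s.¬D): not entailed.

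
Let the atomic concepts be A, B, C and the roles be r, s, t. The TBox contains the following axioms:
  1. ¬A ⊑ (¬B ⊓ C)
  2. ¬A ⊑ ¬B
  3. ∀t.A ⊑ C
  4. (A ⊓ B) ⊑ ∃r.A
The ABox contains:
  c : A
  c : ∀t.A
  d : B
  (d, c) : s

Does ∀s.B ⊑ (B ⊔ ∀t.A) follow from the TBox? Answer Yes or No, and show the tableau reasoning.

No

1. ∀s.B ⊑ (B ⊔ ∀t.A)  ⇔  (∀s.B ⊓ (¬B ⊓ ∃t.¬A)) unsat w.r.t. T
   open: L(x₀) ⊇ {A, ¬B, ∀s.B, ∃t.¬A} (+ ∃-successors)
2. Hence ∀s.B ⊑ (B ⊔ ∀t.A): not entailed.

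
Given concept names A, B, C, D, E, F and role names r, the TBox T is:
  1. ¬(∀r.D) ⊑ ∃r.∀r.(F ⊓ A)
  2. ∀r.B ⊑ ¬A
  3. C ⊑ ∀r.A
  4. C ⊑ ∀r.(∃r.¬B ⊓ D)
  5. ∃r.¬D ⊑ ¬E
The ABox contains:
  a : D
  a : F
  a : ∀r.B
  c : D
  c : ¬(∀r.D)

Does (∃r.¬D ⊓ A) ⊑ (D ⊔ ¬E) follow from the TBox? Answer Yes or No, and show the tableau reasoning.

Yes

1. (∃r.¬D ⊓ A) ⊑ (D ⊔ ¬E)  ⇔  ((∃r.¬D ⊓ A) ⊓ (¬D ⊓ E)) unsat w.r.t. T
   all branches close; clash {E, ¬E} at x₀
2. Hence (∃r.¬D ⊓ A) ⊑ (D ⊔ ¬E): entailed.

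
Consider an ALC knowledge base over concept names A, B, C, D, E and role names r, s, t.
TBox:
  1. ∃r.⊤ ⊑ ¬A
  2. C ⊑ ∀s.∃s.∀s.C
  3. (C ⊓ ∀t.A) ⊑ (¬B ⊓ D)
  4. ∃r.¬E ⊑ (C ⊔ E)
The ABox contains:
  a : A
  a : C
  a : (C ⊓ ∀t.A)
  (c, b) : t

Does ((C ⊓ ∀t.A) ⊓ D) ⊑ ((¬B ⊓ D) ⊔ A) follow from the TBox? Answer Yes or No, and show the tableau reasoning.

1. ((C ⊓ ∀t.A) ⊓ D) ⊑ ((¬B ⊓ D) ⊔ A)  ⇔  (((C ⊓ ∀t.A) ⊓ D) ⊓ ((B ⊔ ¬D) ⊓ ¬A)) unsat w.r.t. T
   all branches close; clash {D, ¬D} at x₀
2. Hence ((C ⊓ ∀t.A) ⊓ D) ⊑ ((¬B ⊓ D) ⊔ A): entailed.

Yes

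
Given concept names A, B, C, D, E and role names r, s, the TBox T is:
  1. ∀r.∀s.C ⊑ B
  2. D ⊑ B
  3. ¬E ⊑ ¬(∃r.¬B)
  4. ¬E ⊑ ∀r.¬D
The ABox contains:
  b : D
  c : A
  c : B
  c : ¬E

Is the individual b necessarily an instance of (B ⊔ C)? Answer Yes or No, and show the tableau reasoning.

1. b : (B ⊔ C)?  L(b) = {D} ∪ {(¬B ⊓ ¬C)}
   clash {B, ¬B} at b — b ∈ (B ⊔ C)
2. Hence b : (B ⊔ C): entailed.

Yes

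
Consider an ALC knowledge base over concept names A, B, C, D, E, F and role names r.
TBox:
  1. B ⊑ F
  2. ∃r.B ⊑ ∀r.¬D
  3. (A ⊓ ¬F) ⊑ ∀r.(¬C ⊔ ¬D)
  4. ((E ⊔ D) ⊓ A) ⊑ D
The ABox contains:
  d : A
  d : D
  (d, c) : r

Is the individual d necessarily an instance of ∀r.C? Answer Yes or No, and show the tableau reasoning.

1. d : ∀r.C?  L(d) = {A, D} ∪ {∃r.¬C}
   open: L(d) ⊇ {A, D, F, ¬B, ∀r.¬B, …} (+ ∃-successors) — d ∉ ∀r.C possible
2. Hence d : ∀r.C: not entailed.

No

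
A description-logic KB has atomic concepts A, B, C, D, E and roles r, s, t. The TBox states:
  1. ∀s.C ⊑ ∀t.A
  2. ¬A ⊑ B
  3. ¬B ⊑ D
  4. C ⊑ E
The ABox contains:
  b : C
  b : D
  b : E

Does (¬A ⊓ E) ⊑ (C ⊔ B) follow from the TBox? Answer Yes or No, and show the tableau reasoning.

Yes

1. (¬A ⊓ E) ⊑ (C ⊔ B)  ⇔  ((¬A ⊓ E) ⊓ (¬C ⊓ ¬B)) unsat w.r.t. T
   all branches close; clash {B, ¬B} at x₀
2. Hence (¬A ⊓ E) ⊑ (C ⊔ B): entailed.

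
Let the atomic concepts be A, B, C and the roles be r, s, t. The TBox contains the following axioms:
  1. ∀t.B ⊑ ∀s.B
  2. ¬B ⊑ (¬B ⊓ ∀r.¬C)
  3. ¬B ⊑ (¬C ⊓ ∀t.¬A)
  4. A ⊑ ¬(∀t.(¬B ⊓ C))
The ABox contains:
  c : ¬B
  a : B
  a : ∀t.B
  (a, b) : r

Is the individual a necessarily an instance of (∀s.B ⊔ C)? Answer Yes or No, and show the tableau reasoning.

Yes

1. a : (∀s.B ⊔ C)?  L(a) = {B, ∀t.B} ∪ {(∃s.¬B ⊓ ¬C)}
   clash {B, ¬B} at an ∃-successor — a ∈ (∀s.B ⊔ C)
2. Hence a : (∀s.B ⊔ C): entailed.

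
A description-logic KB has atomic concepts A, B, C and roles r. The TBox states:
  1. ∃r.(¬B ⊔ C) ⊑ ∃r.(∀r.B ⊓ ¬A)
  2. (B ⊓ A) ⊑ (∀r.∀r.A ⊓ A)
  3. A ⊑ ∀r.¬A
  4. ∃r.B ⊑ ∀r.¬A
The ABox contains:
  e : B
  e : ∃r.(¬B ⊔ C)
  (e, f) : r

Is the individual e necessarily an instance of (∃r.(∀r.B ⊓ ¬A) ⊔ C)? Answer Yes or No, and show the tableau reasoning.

Yes

1. e : (∃r.(∀r.B ⊓ ¬A) ⊔ C)?  L(e) = {B, ∃r.(¬B ⊔ C)} ∪ {(∀r.(∃r.¬B ⊔ A) ⊓ ¬C)}
   clash {A, ¬A} at f — e ∈ (∃r.(∀r.B ⊓ ¬A) ⊔ C)
2. Hence e : (∃r.(∀r.B ⊓ ¬A) ⊔ C): entailed.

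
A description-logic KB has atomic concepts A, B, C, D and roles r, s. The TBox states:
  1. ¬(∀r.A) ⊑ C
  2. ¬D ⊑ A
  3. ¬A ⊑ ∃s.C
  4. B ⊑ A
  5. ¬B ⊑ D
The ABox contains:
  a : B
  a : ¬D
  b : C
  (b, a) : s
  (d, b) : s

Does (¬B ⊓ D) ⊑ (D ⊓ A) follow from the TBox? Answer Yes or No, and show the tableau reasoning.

1. (¬B ⊓ D) ⊑ (D ⊓ A)  ⇔  ((¬B ⊓ D) ⊓ (¬D ⊔ ¬A)) unsat w.r.t. T
   open: L(x₀) ⊇ {D, ¬A, ¬B, ∀r.A, ∃s.C} (+ ∃-successors)
2. Hence (¬B ⊓ D) ⊑ (D ⊓ A): not entailed.

No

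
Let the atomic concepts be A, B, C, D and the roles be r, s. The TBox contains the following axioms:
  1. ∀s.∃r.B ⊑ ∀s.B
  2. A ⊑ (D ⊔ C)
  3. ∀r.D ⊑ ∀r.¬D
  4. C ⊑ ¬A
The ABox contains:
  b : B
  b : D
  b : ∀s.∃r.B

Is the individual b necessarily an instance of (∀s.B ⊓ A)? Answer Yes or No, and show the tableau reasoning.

1. b : (∀s.B ⊓ A)?  L(b) = {B, D, ∀s.∃r.B} ∪ {(∃s.¬B ⊔ ¬A)}
   apply at b: ∀s.∃r.B⊑∀s.B
   open: L(b) ⊇ {B, D, ¬A, ∀s.B, ∀s.∃r.B, …} (+ ∃-successors) — b ∉ (∀s.B ⊓ A) possible
2. Hence b : (∀s.B ⊓ A): not entailed.

No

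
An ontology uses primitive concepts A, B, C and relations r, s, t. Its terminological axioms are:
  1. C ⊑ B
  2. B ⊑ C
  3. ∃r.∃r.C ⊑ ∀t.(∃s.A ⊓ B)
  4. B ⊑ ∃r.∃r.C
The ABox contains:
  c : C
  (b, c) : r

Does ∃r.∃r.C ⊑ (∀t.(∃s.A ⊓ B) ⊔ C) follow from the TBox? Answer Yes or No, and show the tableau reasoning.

Yes

1. ∃r.∃r.C ⊑ (∀t.(∃s.A ⊓ B) ⊔ C)  ⇔  (∃r.∃r.C ⊓ (∃t.(∀s.¬A ⊔ ¬B) ⊓ ¬C)) unsat w.r.t. T
   all branches close; clash {C, ¬C} at x₀
2. Hence ∃r.∃r.C ⊑ (∀t.(∃s.A ⊓ B) ⊔ C): entailed.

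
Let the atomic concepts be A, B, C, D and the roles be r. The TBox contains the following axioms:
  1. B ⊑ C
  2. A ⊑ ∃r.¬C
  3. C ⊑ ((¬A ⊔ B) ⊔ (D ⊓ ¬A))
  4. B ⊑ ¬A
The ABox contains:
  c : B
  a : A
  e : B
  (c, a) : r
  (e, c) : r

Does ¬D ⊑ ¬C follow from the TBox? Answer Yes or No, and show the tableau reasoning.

No

1. ¬D ⊑ ¬C  ⇔  (¬D ⊓ C) unsat w.r.t. T
   apply at x₀: C⊑((¬A ⊔ B) ⊔ (D ⊓ ¬A))
   open: L(x₀) ⊇ {C, ¬A, ¬B, ¬D}
2. Hence ¬D ⊑ ¬C: not entailed.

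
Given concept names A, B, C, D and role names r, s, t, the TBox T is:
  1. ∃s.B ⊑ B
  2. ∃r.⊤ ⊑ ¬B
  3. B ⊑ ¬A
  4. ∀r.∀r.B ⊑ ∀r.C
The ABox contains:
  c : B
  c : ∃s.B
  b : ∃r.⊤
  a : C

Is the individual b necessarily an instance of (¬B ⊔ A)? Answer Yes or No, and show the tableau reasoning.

1. b : (¬B ⊔ A)?  L(b) = {∃r.⊤} ∪ {(B ⊓ ¬A)}
   clash {B, ¬B} at b — b ∈ (¬B ⊔ A)
2. Hence b : (¬B ⊔ A): entailed.

Yes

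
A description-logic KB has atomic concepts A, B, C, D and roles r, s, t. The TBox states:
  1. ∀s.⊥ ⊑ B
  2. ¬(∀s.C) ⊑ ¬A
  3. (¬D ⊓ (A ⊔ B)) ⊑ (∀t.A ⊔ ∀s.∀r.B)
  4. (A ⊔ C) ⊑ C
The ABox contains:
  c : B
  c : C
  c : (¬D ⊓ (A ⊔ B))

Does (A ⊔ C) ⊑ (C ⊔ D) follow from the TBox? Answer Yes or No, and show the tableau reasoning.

1. (A ⊔ C) ⊑ (C ⊔ D)  ⇔  ((A ⊔ C) ⊓ (¬C ⊓ ¬D)) unsat w.r.t. T
   all branches close; clash {C, ¬C} at x₀
2. Hence (A ⊔ C) ⊑ (C ⊔ D): entailed.

Yes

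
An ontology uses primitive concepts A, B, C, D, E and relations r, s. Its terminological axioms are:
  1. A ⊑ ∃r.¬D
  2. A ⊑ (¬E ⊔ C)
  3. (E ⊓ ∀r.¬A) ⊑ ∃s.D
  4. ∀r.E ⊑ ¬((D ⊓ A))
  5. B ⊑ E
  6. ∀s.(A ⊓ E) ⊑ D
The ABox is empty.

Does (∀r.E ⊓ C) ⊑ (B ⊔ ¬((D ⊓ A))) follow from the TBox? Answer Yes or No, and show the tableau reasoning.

1. (∀r.E ⊓ C) ⊑ (B ⊔ ¬((D ⊓ A)))  ⇔  ((∀r.E ⊓ C) ⊓ (¬B ⊓ (D ⊓ A))) unsat w.r.t. T
   all branches close; clash {A, ¬A} at x₀
2. Hence (∀r.E ⊓ C) ⊑ (B ⊔ ¬((D ⊓ A))): entailed.

Yes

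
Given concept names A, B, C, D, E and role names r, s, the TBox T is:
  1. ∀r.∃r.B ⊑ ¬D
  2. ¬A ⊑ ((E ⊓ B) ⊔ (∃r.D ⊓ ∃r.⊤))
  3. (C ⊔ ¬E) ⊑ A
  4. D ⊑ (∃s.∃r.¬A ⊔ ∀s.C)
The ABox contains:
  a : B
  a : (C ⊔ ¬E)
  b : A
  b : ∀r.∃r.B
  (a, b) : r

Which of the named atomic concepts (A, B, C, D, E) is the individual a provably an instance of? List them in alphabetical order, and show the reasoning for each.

1. a : A?  L(a) = {B, (C ⊔ ¬E)} ∪ {¬A}
   clash {A, ¬A} at a — a ∈ A
2. a : B?  L(a) = {B, (C ⊔ ¬E)} ∪ {¬B}
   clash {B, ¬B} at a — a ∈ B
3. a : C?  L(a) = {B, (C ⊔ ¬E)} ∪ {¬C}
   apply at a: (C ⊔ ¬E)⊑A
   open: L(a) ⊇ {A, B, ¬C, ¬D, ¬E, …} (+ ∃-successors) — a ∉ C possible
4. a : D?  L(a) = {B, (C ⊔ ¬E)} ∪ {¬D}
   apply at a: (C ⊔ ¬E)⊑A
   open: L(a) ⊇ {A, B, C, ¬D} — a ∉ D possible
5. a : E?  L(a) = {B, (C ⊔ ¬E)} ∪ {¬E}
   apply at a: (C ⊔ ¬E)⊑A
   open: L(a) ⊇ {A, B, ¬D, ¬E, ∃r.∀r.¬B} (+ ∃-successors) — a ∉ E possible
6. Entailed for a: {A, B}

{A, B}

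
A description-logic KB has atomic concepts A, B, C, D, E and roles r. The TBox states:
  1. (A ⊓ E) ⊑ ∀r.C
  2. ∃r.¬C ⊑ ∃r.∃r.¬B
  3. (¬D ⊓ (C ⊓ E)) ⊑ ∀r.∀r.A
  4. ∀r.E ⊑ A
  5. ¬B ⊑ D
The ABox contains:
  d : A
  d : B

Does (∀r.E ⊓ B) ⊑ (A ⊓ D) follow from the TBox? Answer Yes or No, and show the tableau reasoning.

1. (∀r.E ⊓ B) ⊑ (A ⊓ D)  ⇔  ((∀r.E ⊓ B) ⊓ (¬A ⊔ ¬D)) unsat w.r.t. T
   apply at x₀: ∀r.E⊑A
   open: L(x₀) ⊇ {A, B, ¬D, ¬E, ∀r.C, …}
2. Hence (∀r.E ⊓ B) ⊑ (A ⊓ D): not entailed.

No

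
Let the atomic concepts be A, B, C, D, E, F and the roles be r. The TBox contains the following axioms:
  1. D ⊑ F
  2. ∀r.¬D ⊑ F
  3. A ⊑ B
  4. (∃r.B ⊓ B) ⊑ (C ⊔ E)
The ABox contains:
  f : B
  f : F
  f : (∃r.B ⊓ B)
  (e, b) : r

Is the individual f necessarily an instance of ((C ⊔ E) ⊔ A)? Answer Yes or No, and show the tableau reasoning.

Yes

1. f : ((C ⊔ E) ⊔ A)?  L(f) = {B, F, (∃r.B ⊓ B)} ∪ {((¬C ⊓ ¬E) ⊓ ¬A)}
   clash {E, ¬E} at f — f ∈ ((C ⊔ E) ⊔ A)
2. Hence f : ((C ⊔ E) ⊔ A): entailed.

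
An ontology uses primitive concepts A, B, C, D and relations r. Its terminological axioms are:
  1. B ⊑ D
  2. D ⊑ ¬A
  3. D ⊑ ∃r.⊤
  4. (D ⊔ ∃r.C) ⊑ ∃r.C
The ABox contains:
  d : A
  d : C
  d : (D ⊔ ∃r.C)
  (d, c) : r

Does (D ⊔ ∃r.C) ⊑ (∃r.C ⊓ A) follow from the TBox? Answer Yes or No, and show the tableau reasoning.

No

1. (D ⊔ ∃r.C) ⊑ (∃r.C ⊓ A)  ⇔  ((D ⊔ ∃r.C) ⊓ (∀r.¬C ⊔ ¬A)) unsat w.r.t. T
   apply at x₀: (D ⊔ ∃r.C)⊑∃r.C
   open: L(x₀) ⊇ {D, ¬A, ∃r.C, ∃r.⊤} (+ ∃-successors)
2. Hence (D ⊔ ∃r.C) ⊑ (∃r.C ⊓ A): not entailed.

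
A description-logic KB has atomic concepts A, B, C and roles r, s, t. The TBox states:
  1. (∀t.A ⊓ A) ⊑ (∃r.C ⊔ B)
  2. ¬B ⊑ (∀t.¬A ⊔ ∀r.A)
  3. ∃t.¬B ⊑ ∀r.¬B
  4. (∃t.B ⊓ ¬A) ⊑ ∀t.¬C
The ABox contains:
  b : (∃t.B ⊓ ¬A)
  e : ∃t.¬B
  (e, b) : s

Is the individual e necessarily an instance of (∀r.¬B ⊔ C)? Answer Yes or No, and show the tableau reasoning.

Yes

1. e : (∀r.¬B ⊔ C)?  L(e) = {∃t.¬B} ∪ {(∃r.B ⊓ ¬C)}
   clash {B, ¬B} at an ∃-successor — e ∈ (∀r.¬B ⊔ C)
2. Hence e : (∀r.¬B ⊔ C): entailed.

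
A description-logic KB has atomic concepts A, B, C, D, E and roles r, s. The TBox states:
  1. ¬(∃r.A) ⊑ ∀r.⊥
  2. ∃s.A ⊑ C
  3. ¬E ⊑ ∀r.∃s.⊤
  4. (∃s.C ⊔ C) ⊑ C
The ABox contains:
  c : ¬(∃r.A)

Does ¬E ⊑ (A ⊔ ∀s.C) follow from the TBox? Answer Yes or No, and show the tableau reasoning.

1. ¬E ⊑ (A ⊔ ∀s.C)  ⇔  (¬E ⊓ (¬A ⊓ ∃s.¬C)) unsat w.r.t. T
   apply at x₀: ¬E⊑∀r.∃s.⊤
   open: L(x₀) ⊇ {¬A, ¬C, ¬E, ∀r.∃s.⊤, ∀s.¬A, …} (+ ∃-successors)
2. Hence ¬E ⊑ (A ⊔ ∀s.C): not entailed.

No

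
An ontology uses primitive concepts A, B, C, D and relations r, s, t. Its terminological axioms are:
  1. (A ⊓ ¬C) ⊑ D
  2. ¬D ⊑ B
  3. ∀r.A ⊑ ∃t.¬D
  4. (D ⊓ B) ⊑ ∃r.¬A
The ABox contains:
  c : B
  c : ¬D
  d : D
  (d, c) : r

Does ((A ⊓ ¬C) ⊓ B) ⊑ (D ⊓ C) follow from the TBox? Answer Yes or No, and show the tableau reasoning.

1. ((A ⊓ ¬C) ⊓ B) ⊑ (D ⊓ C)  ⇔  (((A ⊓ ¬C) ⊓ B) ⊓ (¬D ⊔ ¬C)) unsat w.r.t. T
   apply at x₀: (A ⊓ ¬C)⊑D
   open: L(x₀) ⊇ {A, B, D, ¬C, ∃r.¬A} (+ ∃-successors)
2. Hence ((A ⊓ ¬C) ⊓ B) ⊑ (D ⊓ C): not entailed.

No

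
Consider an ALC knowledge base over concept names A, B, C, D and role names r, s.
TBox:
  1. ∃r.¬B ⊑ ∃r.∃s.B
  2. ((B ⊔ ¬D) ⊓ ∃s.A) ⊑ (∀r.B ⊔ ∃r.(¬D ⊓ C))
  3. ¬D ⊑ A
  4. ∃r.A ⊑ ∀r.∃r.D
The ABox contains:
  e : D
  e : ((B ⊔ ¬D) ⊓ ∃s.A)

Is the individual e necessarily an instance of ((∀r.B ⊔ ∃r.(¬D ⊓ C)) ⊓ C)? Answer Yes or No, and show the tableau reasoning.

1. e : ((∀r.B ⊔ ∃r.(¬D ⊓ C)) ⊓ C)?  L(e) = {D, ((B ⊔ ¬D) ⊓ ∃s.A)} ∪ {((∃r.¬B ⊓ ∀r.(D ⊔ ¬C)) ⊔ ¬C)}
   apply at e: ((B ⊔ ¬D) ⊓ ∃s.A)⊑(∀r.B ⊔ ∃r.(¬D ⊓ C))
   open: L(e) ⊇ {B, D, ¬C, ∀r.B, ∀r.¬A, …} (+ ∃-successors) — e ∉ ((∀r.B ⊔ ∃r.(¬D ⊓ C)) ⊓ C) possible
2. Hence e : ((∀r.B ⊔ ∃r.(¬D ⊓ C)) ⊓ C): not entailed.

No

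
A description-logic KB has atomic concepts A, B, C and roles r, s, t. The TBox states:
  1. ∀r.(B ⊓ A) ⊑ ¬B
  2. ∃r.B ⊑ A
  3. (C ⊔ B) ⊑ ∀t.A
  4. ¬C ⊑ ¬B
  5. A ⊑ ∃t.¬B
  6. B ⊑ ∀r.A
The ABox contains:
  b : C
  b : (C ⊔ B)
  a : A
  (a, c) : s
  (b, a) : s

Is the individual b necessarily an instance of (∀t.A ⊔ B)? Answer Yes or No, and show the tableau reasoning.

Yes

1. b : (∀t.A ⊔ B)?  L(b) = {C, (C ⊔ B)} ∪ {(∃t.¬A ⊓ ¬B)}
   clash {A, ¬A} at an ∃-successor — b ∈ (∀t.A ⊔ B)
2. Hence b : (∀t.A ⊔ B): entailed.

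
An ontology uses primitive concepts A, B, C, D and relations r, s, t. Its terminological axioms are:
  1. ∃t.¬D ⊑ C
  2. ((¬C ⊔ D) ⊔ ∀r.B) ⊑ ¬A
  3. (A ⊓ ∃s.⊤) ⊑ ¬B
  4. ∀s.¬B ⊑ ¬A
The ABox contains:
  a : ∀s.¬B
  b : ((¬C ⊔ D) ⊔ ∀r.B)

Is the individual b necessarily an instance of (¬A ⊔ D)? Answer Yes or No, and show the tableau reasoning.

1. b : (¬A ⊔ D)?  L(b) = {((¬C ⊔ D) ⊔ ∀r.B)} ∪ {(A ⊓ ¬D)}
   clash {A, ¬A} at b — b ∈ (¬A ⊔ D)
2. Hence b : (¬A ⊔ D): entailed.

Yes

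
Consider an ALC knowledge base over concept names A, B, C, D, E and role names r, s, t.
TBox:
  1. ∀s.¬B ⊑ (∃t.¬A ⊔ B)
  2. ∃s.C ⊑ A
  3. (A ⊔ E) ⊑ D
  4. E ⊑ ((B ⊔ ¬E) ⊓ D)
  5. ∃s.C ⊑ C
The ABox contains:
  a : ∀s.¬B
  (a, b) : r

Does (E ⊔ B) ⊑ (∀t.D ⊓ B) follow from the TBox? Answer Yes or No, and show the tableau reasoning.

No

1. (E ⊔ B) ⊑ (∀t.D ⊓ B)  ⇔  ((E ⊔ B) ⊓ (∃t.¬D ⊔ ¬B)) unsat w.r.t. T
   open: L(x₀) ⊇ {B, D, E, ∀s.¬C, ∃s.B, …} (+ ∃-successors)
2. Hence (E ⊔ B) ⊑ (∀t.D ⊓ B): not entailed.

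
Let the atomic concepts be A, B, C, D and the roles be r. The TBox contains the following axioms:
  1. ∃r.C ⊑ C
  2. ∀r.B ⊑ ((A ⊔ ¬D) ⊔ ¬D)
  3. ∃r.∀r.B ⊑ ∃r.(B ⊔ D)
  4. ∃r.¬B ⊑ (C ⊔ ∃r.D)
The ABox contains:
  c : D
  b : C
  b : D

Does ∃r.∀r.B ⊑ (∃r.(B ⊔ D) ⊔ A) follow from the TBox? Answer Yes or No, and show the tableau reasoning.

1. ∃r.∀r.B ⊑ (∃r.(B ⊔ D) ⊔ A)  ⇔  (∃r.∀r.B ⊓ (∀r.(¬B ⊓ ¬D) ⊓ ¬A)) unsat w.r.t. T
   all branches close; clash {D, ¬D} at an ∃-successor
2. Hence ∃r.∀r.B ⊑ (∃r.(B ⊔ D) ⊔ A): entailed.

Yes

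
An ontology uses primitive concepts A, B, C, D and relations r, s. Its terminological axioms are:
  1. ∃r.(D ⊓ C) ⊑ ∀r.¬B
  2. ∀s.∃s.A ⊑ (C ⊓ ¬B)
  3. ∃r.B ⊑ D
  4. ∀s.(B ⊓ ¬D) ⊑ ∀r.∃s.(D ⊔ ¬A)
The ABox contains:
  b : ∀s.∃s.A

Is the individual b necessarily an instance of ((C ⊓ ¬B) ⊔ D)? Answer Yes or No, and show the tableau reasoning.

1. b : ((C ⊓ ¬B) ⊔ D)?  L(b) = {∀s.∃s.A} ∪ {((¬C ⊔ B) ⊓ ¬D)}
   clash {D, ¬D} at b — b ∈ ((C ⊓ ¬B) ⊔ D)
2. Hence b : ((C ⊓ ¬B) ⊔ D): entailed.

Yes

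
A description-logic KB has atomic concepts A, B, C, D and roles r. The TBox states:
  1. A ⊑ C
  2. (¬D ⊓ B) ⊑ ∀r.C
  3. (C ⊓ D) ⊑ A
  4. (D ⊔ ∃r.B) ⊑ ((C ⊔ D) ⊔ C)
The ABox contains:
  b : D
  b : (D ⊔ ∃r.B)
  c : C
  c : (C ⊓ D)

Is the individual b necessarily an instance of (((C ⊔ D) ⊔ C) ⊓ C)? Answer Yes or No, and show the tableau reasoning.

No

1. b : (((C ⊔ D) ⊔ C) ⊓ C)?  L(b) = {D, (D ⊔ ∃r.B)} ∪ {(((¬C ⊓ ¬D) ⊓ ¬C) ⊔ ¬C)}
   apply at b: (D ⊔ ∃r.B)⊑((C ⊔ D) ⊔ C)
   open: L(b) ⊇ {D, ¬A, ¬C} — b ∉ (((C ⊔ D) ⊔ C) ⊓ C) possible
2. Hence b : (((C ⊔ D) ⊔ C) ⊓ C): not entailed.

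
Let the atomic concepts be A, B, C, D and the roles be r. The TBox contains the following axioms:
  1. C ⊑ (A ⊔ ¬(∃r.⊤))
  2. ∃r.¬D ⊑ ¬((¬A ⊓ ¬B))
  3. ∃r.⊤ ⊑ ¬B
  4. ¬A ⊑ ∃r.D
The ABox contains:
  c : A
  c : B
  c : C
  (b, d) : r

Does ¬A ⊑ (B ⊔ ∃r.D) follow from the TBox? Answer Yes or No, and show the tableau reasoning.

Yes

1. ¬A ⊑ (B ⊔ ∃r.D)  ⇔  (¬A ⊓ (¬B ⊓ ∀r.¬D)) unsat w.r.t. T
   all branches close; clash {B, ¬B} at x₀
2. Hence ¬A ⊑ (B ⊔ ∃r.D): entailed.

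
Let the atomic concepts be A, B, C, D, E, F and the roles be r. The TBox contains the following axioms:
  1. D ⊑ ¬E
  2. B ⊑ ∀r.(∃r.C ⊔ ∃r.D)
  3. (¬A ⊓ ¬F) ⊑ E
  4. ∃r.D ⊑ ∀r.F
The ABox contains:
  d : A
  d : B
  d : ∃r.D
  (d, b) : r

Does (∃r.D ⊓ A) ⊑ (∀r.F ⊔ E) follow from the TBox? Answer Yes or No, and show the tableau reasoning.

1. (∃r.D ⊓ A) ⊑ (∀r.F ⊔ E)  ⇔  ((∃r.D ⊓ A) ⊓ (∃r.¬F ⊓ ¬E)) unsat w.r.t. T
   all branches close; clash {E, ¬E} at x₀
2. Hence (∃r.D ⊓ A) ⊑ (∀r.F ⊔ E): entailed.

Yes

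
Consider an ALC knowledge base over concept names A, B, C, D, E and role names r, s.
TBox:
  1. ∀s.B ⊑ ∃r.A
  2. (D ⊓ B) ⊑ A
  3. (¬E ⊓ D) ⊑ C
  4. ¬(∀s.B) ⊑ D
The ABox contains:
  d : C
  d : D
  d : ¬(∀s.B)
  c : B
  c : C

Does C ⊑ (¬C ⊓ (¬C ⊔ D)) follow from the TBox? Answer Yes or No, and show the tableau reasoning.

No

1. C ⊑ (¬C ⊓ (¬C ⊔ D))  ⇔  (C ⊓ (C ⊔ (C ⊓ ¬D))) unsat w.r.t. T
   open: L(x₀) ⊇ {C, ¬D, ∀s.B, ∃r.A} (+ ∃-successors)
2. Hence C ⊑ (¬C ⊓ (¬C ⊔ D)): not entailed.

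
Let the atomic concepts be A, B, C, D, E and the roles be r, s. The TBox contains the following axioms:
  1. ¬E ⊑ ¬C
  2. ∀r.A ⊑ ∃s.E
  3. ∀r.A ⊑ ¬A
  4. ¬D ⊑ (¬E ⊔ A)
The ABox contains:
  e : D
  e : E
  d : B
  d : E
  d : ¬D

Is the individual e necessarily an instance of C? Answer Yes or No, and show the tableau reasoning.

1. e : C?  L(e) = {D, E} ∪ {¬C}
   open: L(e) ⊇ {D, E, ¬C, ∃r.¬A} (+ ∃-successors) — e ∉ C possible
2. Hence e : C: not entailed.

No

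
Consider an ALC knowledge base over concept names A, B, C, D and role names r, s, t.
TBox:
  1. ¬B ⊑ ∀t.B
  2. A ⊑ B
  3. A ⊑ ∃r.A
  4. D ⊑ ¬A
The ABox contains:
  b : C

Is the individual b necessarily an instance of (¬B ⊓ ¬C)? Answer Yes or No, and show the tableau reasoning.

No

1. b : (¬B ⊓ ¬C)?  L(b) = {C} ∪ {(B ⊔ C)}
   open: L(b) ⊇ {B, C, ¬A} — b ∉ (¬B ⊓ ¬C) possible
2. Hence b : (¬B ⊓ ¬C): not entailed.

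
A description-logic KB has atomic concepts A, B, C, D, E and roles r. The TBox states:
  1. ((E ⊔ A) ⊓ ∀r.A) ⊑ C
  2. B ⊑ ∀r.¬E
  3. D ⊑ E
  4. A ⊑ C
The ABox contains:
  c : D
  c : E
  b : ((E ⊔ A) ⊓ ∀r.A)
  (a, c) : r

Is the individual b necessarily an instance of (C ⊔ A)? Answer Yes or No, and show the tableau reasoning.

Yes

1. b : (C ⊔ A)?  L(b) = {((E ⊔ A) ⊓ ∀r.A)} ∪ {(¬C ⊓ ¬A)}
   clash {A, ¬A} at b — b ∈ (C ⊔ A)
2. Hence b : (C ⊔ A): entailed.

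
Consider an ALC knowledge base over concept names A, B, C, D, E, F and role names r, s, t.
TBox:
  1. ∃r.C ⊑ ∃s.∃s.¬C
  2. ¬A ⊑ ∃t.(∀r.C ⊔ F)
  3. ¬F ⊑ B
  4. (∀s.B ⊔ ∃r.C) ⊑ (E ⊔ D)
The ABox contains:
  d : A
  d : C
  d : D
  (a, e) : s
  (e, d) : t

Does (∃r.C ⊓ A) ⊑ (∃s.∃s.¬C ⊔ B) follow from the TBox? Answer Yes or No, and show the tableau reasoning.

Yes

1. (∃r.C ⊓ A) ⊑ (∃s.∃s.¬C ⊔ B)  ⇔  ((∃r.C ⊓ A) ⊓ (∀s.∀s.C ⊓ ¬B)) unsat w.r.t. T
   all branches close; clash {B, ¬B} at x₀
2. Hence (∃r.C ⊓ A) ⊑ (∃s.∃s.¬C ⊔ B): entailed.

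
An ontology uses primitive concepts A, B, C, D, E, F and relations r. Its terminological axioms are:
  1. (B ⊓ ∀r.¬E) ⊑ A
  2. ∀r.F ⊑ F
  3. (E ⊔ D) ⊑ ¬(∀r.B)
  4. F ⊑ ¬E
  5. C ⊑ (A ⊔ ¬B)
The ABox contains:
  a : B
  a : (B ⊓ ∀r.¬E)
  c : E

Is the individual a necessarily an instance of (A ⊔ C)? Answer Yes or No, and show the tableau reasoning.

Yes

1. a : (A ⊔ C)?  L(a) = {B, (B ⊓ ∀r.¬E)} ∪ {(¬A ⊓ ¬C)}
   clash {A, ¬A} at a — a ∈ (A ⊔ C)
2. Hence a : (A ⊔ C): entailed.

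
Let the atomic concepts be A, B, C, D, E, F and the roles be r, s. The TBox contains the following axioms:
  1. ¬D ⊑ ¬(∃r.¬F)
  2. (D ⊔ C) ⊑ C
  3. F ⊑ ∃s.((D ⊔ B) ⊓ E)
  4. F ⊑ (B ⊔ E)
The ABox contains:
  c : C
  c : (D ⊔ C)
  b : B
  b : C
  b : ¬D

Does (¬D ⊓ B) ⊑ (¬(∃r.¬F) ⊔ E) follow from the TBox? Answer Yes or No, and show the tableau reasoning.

Yes

1. (¬D ⊓ B) ⊑ (¬(∃r.¬F) ⊔ E)  ⇔  ((¬D ⊓ B) ⊓ (∃r.¬F ⊓ ¬E)) unsat w.r.t. T
   all branches close; clash {F, ¬F} at an ∃-successor
2. Hence (¬D ⊓ B) ⊑ (¬(∃r.¬F) ⊔ E): entailed.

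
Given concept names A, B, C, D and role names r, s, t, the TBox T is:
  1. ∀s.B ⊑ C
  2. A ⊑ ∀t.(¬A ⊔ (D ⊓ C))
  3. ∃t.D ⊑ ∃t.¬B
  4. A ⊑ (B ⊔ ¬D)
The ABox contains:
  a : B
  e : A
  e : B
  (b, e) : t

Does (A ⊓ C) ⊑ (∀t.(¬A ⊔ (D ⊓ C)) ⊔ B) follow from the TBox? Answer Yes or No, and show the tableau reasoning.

Yes

1. (A ⊓ C) ⊑ (∀t.(¬A ⊔ (D ⊓ C)) ⊔ B)  ⇔  ((A ⊓ C) ⊓ (∃t.(A ⊓ (¬D ⊔ ¬C)) ⊓ ¬B)) unsat w.r.t. T
   all branches close; clash {C, ¬C} at an ∃-successor
2. Hence (A ⊓ C) ⊑ (∀t.(¬A ⊔ (D ⊓ C)) ⊔ B): entailed.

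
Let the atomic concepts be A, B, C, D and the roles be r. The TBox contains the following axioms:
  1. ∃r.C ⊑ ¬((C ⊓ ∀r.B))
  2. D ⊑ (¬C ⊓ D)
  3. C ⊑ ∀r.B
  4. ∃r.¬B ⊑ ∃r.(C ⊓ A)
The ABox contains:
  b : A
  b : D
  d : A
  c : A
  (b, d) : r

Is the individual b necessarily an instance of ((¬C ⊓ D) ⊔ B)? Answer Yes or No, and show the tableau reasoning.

1. b : ((¬C ⊓ D) ⊔ B)?  L(b) = {A, D} ∪ {((C ⊔ ¬D) ⊓ ¬B)}
   clash {D, ¬D} at b — b ∈ ((¬C ⊓ D) ⊔ B)
2. Hence b : ((¬C ⊓ D) ⊔ B): entailed.

Yes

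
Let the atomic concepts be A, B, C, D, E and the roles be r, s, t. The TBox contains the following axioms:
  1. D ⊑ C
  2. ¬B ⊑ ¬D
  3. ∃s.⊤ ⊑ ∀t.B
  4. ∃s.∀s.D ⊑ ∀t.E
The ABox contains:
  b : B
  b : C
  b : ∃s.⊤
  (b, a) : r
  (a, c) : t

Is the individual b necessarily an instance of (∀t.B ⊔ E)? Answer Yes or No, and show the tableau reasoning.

1. b : (∀t.B ⊔ E)?  L(b) = {B, C, ∃s.⊤} ∪ {(∃t.¬B ⊓ ¬E)}
   clash {B, ¬B} at an ∃-successor — b ∈ (∀t.B ⊔ E)
2. Hence b : (∀t.B ⊔ E): entailed.

Yes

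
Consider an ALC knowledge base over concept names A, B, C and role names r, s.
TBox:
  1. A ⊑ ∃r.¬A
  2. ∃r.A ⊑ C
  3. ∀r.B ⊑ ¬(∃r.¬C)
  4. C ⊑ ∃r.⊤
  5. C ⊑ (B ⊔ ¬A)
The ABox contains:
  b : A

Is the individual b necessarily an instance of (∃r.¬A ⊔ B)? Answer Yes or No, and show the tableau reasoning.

Yes

1. b : (∃r.¬A ⊔ B)?  L(b) = {A} ∪ {(∀r.A ⊓ ¬B)}
   clash {A, ¬A} at b — b ∈ (∃r.¬A ⊔ B)
2. Hence b : (∃r.¬A ⊔ B): entailed.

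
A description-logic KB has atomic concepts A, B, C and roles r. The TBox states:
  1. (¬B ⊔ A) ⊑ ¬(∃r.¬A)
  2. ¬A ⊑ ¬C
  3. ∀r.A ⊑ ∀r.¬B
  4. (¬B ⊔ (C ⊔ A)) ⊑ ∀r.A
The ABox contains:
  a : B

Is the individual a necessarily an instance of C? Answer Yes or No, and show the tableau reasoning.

1. a : C?  L(a) = {B} ∪ {¬C}
   open: L(a) ⊇ {B, ¬A, ¬C, ∃r.¬A} (+ ∃-successors) — a ∉ C possible
2. Hence a : C: not entailed.

No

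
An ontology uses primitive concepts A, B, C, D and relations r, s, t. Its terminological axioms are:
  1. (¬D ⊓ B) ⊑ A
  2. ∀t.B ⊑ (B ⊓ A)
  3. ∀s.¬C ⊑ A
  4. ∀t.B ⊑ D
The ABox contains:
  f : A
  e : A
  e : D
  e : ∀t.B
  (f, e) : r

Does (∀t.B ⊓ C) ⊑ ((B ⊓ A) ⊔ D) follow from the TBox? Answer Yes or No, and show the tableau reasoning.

1. (∀t.B ⊓ C) ⊑ ((B ⊓ A) ⊔ D)  ⇔  ((∀t.B ⊓ C) ⊓ ((¬B ⊔ ¬A) ⊓ ¬D)) unsat w.r.t. T
   all branches close; clash {A, ¬A} at x₀
2. Hence (∀t.B ⊓ C) ⊑ ((B ⊓ A) ⊔ D): entailed.

Yes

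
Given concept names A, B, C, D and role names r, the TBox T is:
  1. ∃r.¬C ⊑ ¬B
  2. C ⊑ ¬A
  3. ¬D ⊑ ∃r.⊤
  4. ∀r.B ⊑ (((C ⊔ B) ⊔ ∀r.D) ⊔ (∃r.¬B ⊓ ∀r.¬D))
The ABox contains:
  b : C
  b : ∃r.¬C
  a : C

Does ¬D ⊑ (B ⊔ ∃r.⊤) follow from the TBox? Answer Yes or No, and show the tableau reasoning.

1. ¬D ⊑ (B ⊔ ∃r.⊤)  ⇔  (¬D ⊓ (¬B ⊓ ∀r.⊥)) unsat w.r.t. T
   all branches close; clash ⊥ at an ∃-successor
2. Hence ¬D ⊑ (B ⊔ ∃r.⊤): entailed.

Yes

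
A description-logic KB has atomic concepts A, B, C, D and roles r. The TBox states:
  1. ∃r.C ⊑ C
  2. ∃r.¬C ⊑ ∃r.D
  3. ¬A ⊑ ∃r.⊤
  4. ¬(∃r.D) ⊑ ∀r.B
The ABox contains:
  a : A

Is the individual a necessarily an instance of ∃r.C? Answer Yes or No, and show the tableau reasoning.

1. a : ∃r.C?  L(a) = {A} ∪ {∀r.¬C}
   open: L(a) ⊇ {A, ∀r.B, ∀r.C, ∀r.¬C} — a ∉ ∃r.C possible
2. Hence a : ∃r.C: not entailed.

No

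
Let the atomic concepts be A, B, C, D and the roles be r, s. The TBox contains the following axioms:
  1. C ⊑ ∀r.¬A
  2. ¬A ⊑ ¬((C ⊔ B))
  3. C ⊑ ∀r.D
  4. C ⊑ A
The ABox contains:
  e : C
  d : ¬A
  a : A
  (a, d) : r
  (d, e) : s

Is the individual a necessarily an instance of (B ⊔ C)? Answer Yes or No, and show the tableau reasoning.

No

1. a : (B ⊔ C)?  L(a) = {A} ∪ {(¬B ⊓ ¬C)}
   open: L(a) ⊇ {A, ¬B, ¬C} — a ∉ (B ⊔ C) possible
2. Hence a : (B ⊔ C): not entailed.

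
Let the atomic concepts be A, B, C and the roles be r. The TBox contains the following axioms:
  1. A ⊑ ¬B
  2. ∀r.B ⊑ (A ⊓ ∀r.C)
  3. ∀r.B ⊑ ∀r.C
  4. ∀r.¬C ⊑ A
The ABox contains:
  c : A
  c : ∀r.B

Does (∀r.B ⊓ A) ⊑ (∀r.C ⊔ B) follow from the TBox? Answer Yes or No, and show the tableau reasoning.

1. (∀r.B ⊓ A) ⊑ (∀r.C ⊔ B)  ⇔  ((∀r.B ⊓ A) ⊓ (∃r.¬C ⊓ ¬B)) unsat w.r.t. T
   all branches close; clash {C, ¬C} at an ∃-successor
2. Hence (∀r.B ⊓ A) ⊑ (∀r.C ⊔ B): entailed.

Yes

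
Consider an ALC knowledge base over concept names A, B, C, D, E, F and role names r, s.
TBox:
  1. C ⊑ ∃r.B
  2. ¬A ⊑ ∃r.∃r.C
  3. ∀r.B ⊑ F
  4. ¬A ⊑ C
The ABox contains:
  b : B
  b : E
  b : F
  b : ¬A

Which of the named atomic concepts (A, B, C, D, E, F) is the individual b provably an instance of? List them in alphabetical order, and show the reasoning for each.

1. b : A?  L(b) = {B, E, F, ¬A} ∪ {¬A}
   apply at b: ¬A⊑∃r.∃r.C; ¬A⊑C
   open: L(b) ⊇ {B, C, E, F, ¬A, …} (+ ∃-successors) — b ∉ A possible
2. b : B?  L(b) = {B, E, F, ¬A} ∪ {¬B}
   clash {B, ¬B} at b — b ∈ B
3. b : C?  L(b) = {B, E, F, ¬A} ∪ {¬C}
   clash {C, ¬C} at b — b ∈ C
4. b : D?  L(b) = {B, E, F, ¬A} ∪ {¬D}
   apply at b: ¬A⊑∃r.∃r.C; ¬A⊑C
   open: L(b) ⊇ {B, C, E, F, ¬A, …} (+ ∃-successors) — b ∉ D possible
5. b : E?  L(b) = {B, E, F, ¬A} ∪ {¬E}
   clash {E, ¬E} at b — b ∈ E
6. b : F?  L(b) = {B, E, F, ¬A} ∪ {¬F}
   clash {F, ¬F} at b — b ∈ F
7. Entailed for b: {B, C, E, F}

{B, C, E, F}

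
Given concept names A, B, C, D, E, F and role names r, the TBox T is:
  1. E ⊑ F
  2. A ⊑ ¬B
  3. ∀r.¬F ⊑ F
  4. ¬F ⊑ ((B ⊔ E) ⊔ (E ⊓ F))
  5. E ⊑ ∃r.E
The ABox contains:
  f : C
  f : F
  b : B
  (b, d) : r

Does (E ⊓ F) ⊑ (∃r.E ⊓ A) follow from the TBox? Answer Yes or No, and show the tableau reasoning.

1. (E ⊓ F) ⊑ (∃r.E ⊓ A)  ⇔  ((E ⊓ F) ⊓ (∀r.¬E ⊔ ¬A)) unsat w.r.t. T
   apply at x₀: E⊑∃r.E
   open: L(x₀) ⊇ {E, F, ¬A, ∃r.E} (+ ∃-successors)
2. Hence (E ⊓ F) ⊑ (∃r.E ⊓ A): not entailed.

No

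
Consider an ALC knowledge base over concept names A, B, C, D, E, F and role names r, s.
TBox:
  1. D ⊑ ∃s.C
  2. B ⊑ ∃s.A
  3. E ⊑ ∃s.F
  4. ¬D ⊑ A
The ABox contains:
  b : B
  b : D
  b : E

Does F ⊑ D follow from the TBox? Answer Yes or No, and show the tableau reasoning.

1. F ⊑ D  ⇔  (F ⊓ ¬D) unsat w.r.t. T
   apply at x₀: ¬D⊑A
   open: L(x₀) ⊇ {A, F, ¬B, ¬D, ¬E}
2. Hence F ⊑ D: not entailed.

No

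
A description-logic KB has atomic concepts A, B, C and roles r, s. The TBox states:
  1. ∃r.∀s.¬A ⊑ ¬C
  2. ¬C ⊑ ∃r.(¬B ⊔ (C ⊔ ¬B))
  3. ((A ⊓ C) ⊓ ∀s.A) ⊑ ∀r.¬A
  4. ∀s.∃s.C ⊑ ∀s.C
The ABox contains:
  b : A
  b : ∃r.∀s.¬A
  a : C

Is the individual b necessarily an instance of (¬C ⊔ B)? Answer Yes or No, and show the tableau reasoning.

Yes

1. b : (¬C ⊔ B)?  L(b) = {A, ∃r.∀s.¬A} ∪ {(C ⊓ ¬B)}
   clash {C, ¬C} at b — b ∈ (¬C ⊔ B)
2. Hence b : (¬C ⊔ B): entailed.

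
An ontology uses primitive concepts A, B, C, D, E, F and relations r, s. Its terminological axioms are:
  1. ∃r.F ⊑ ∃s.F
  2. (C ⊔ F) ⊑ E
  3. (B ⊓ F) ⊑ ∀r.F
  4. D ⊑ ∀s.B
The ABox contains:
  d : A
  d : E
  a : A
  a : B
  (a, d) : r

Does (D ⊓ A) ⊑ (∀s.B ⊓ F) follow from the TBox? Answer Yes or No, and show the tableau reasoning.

No

1. (D ⊓ A) ⊑ (∀s.B ⊓ F)  ⇔  ((D ⊓ A) ⊓ (∃s.¬B ⊔ ¬F)) unsat w.r.t. T
   apply at x₀: D⊑∀s.B
   open: L(x₀) ⊇ {A, D, ¬B, ¬C, ¬F, …}
2. Hence (D ⊓ A) ⊑ (∀s.B ⊓ F): not entailed.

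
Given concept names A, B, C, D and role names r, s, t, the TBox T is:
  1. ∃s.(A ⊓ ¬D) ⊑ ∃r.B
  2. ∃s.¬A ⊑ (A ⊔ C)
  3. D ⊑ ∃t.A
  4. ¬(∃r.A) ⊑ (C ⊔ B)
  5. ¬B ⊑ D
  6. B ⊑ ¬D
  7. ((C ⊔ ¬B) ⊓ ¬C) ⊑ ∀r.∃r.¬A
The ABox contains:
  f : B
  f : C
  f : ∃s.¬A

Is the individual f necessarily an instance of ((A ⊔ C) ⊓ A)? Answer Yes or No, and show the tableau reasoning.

1. f : ((A ⊔ C) ⊓ A)?  L(f) = {B, C, ∃s.¬A} ∪ {((¬A ⊓ ¬C) ⊔ ¬A)}
   apply at f: ∃s.¬A⊑(A ⊔ C); B⊑¬D
   open: L(f) ⊇ {B, C, ¬A, ¬D, ∀s.(¬A ⊔ D), …} (+ ∃-successors) — f ∉ ((A ⊔ C) ⊓ A) possible
2. Hence f : ((A ⊔ C) ⊓ A): not entailed.

No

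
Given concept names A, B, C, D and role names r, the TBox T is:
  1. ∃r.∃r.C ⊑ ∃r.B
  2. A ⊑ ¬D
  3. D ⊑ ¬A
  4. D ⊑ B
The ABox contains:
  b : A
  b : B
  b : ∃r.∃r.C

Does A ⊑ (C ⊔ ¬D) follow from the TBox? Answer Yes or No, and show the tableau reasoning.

1. A ⊑ (C ⊔ ¬D)  ⇔  (A ⊓ (¬C ⊓ D)) unsat w.r.t. T
   all branches close; clash {D, ¬D} at x₀
2. Hence A ⊑ (C ⊔ ¬D): entailed.

Yes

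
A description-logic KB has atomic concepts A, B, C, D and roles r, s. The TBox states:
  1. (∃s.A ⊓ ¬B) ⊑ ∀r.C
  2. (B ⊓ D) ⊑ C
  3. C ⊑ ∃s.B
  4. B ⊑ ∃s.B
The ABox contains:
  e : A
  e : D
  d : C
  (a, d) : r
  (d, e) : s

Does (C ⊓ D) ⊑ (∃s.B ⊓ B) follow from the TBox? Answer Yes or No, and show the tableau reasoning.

1. (C ⊓ D) ⊑ (∃s.B ⊓ B)  ⇔  ((C ⊓ D) ⊓ (∀s.¬B ⊔ ¬B)) unsat w.r.t. T
   apply at x₀: C⊑∃s.B
   open: L(x₀) ⊇ {C, D, ¬B, ∀s.¬A, ∃s.B} (+ ∃-successors)
2. Hence (C ⊓ D) ⊑ (∃s.B ⊓ B): not entailed.

No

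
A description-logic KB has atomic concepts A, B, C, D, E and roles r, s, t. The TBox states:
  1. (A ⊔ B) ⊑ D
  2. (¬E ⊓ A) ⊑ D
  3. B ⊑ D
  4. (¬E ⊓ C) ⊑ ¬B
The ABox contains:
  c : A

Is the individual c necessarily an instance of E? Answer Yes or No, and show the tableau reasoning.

No

1. c : E?  L(c) = {A} ∪ {¬E}
   open: L(c) ⊇ {A, D, ¬B, ¬E} — c ∉ E possible
2. Hence c : E: not entailed.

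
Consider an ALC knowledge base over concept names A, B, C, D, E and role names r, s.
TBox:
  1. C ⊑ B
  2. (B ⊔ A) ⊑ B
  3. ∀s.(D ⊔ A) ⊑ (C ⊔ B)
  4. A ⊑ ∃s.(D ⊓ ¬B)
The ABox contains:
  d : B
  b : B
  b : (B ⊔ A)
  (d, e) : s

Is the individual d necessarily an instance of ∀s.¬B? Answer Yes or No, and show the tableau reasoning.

1. d : ∀s.¬B?  L(d) = {B} ∪ {∃s.B}
   open: L(d) ⊇ {B, ¬A, ∃s.(¬D ⊓ ¬A), ∃s.B} (+ ∃-successors) — d ∉ ∀s.¬B possible
2. Hence d : ∀s.¬B: not entailed.

No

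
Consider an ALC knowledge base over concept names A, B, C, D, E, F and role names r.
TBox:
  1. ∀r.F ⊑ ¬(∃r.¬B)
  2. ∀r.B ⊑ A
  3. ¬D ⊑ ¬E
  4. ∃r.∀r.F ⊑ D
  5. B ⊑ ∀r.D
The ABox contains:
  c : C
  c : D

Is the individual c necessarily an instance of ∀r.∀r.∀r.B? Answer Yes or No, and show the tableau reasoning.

1. c : ∀r.∀r.∀r.B?  L(c) = {C, D} ∪ {∃r.∃r.∃r.¬B}
   open: L(c) ⊇ {C, D, ¬B, ∃r.¬B, ∃r.¬F, …} (+ ∃-successors) — c ∉ ∀r.∀r.∀r.B possible
2. Hence c : ∀r.∀r.∀r.B: not entailed.

No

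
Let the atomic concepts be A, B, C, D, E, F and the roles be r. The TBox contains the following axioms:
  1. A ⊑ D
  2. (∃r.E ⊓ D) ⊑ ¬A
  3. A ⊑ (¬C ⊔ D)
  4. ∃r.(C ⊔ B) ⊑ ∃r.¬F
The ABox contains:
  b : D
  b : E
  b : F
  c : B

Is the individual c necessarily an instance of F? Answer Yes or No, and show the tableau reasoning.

1. c : F?  L(c) = {B} ∪ {¬F}
   open: L(c) ⊇ {B, ¬A, ¬F, ∀r.(¬C ⊓ ¬B)} — c ∉ F possible
2. Hence c : F: not entailed.

No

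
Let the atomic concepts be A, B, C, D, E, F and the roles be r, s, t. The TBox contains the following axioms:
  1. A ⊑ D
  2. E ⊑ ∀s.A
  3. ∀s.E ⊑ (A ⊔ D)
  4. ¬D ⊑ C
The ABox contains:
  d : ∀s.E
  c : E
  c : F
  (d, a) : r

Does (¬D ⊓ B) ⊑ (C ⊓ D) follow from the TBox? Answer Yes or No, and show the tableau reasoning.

No

1. (¬D ⊓ B) ⊑ (C ⊓ D)  ⇔  ((¬D ⊓ B) ⊓ (¬C ⊔ ¬D)) unsat w.r.t. T
   apply at x₀: ¬D⊑C
   open: L(x₀) ⊇ {B, C, ¬A, ¬D, ¬E, …} (+ ∃-successors)
2. Hence (¬D ⊓ B) ⊑ (C ⊓ D): not entailed.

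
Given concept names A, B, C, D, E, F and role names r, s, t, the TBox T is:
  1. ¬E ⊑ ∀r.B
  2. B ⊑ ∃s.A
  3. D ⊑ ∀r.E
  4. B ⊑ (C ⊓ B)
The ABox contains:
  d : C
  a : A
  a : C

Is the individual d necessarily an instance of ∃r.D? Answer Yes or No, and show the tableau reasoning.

1. d : ∃r.D?  L(d) = {C} ∪ {∀r.¬D}
   open: L(d) ⊇ {C, E, ¬B, ¬D, ∀r.¬D} — d ∉ ∃r.D possible
2. Hence d : ∃r.D: not entailed.

No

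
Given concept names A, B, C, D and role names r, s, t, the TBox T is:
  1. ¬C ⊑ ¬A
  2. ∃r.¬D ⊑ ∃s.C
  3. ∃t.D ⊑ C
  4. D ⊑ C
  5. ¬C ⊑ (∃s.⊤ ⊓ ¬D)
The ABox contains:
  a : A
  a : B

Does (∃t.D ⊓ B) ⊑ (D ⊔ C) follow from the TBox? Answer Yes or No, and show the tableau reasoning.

1. (∃t.D ⊓ B) ⊑ (D ⊔ C)  ⇔  ((∃t.D ⊓ B) ⊓ (¬D ⊓ ¬C)) unsat w.r.t. T
   all branches close; clash {C, ¬C} at x₀
2. Hence (∃t.D ⊓ B) ⊑ (D ⊔ C): entailed.

Yes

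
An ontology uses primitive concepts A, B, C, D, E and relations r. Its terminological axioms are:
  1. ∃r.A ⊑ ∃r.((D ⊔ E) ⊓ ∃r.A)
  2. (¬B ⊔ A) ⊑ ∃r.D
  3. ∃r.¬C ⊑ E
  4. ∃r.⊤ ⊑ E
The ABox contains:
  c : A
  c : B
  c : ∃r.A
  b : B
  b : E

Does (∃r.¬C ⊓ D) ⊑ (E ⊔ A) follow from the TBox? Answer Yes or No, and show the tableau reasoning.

1. (∃r.¬C ⊓ D) ⊑ (E ⊔ A)  ⇔  ((∃r.¬C ⊓ D) ⊓ (¬E ⊓ ¬A)) unsat w.r.t. T
   all branches close; clash {E, ¬E} at x₀
2. Hence (∃r.¬C ⊓ D) ⊑ (E ⊔ A): entailed.

Yes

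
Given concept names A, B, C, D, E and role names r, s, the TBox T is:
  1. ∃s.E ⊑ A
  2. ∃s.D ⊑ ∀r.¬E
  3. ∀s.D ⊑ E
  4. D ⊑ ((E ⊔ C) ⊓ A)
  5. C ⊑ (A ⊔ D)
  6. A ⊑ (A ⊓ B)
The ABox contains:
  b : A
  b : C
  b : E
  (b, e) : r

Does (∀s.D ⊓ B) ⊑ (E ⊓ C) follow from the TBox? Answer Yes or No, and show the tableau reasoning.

No

1. (∀s.D ⊓ B) ⊑ (E ⊓ C)  ⇔  ((∀s.D ⊓ B) ⊓ (¬E ⊔ ¬C)) unsat w.r.t. T
   apply at x₀: ∀s.D⊑E
   open: L(x₀) ⊇ {B, E, ¬A, ¬C, ¬D, …}
2. Hence (∀s.D ⊓ B) ⊑ (E ⊓ C): not entailed.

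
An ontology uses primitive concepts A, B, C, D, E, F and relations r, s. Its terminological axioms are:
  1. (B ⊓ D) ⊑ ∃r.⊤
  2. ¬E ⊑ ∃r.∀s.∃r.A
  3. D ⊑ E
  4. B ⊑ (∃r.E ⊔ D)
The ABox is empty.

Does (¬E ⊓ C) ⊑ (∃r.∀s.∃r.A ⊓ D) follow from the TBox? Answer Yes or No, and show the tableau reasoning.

1. (¬E ⊓ C) ⊑ (∃r.∀s.∃r.A ⊓ D)  ⇔  ((¬E ⊓ C) ⊓ (∀r.∃s.∀r.¬A ⊔ ¬D)) unsat w.r.t. T
   apply at x₀: ¬E⊑∃r.∀s.∃r.A
   open: L(x₀) ⊇ {C, ¬B, ¬D, ¬E, ∃r.∀s.∃r.A} (+ ∃-successors)
2. Hence (¬E ⊓ C) ⊑ (∃r.∀s.∃r.A ⊓ D): not entailed.

No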